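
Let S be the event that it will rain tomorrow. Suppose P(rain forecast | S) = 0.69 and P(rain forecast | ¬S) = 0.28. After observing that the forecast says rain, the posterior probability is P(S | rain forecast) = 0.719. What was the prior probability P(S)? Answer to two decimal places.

P(S) = 0.51

In odds form, posterior odds = prior odds × likelihood ratio, so prior odds = posterior odds ÷ LR.
Posterior odds = 0.719/(1−0.719) = 2.5587. LR = 0.69/0.28 = 2.4643.
Prior odds = 2.5587/2.4643 = 1.0383, so P(S) = 1.0383/(1+1.0383) ≈ 0.51.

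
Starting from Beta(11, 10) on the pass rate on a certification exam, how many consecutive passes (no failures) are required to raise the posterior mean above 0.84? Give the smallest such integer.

After k passes and 0 failures the posterior is Beta(11+k, 10), with mean (11+k)/(11+10+k).
Set (11+k)/(21+k) > 0.84 and solve: k > (0.84·21 − 11)/(1 − 0.84) = 41.500.
The smallest integer exceeding 41.500 is 42, and checking k=42: (53)/(63) = 0.8413 > 0.84.

k = 42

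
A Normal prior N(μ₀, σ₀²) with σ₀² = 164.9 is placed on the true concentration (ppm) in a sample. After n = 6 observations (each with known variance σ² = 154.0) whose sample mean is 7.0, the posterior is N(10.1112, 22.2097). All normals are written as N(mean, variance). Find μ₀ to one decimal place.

μ₀ = 30.1

The posterior mean is a precision-weighted average: μ_n = (τ₀μ₀ + τ_data·x̄)/(τ₀+τ_data), with τ₀=1/σ₀² and τ_data=n/σ².
Here τ₀ = 1/164.9 = 0.006064 and τ_data = 6/154.0 = 0.038961, so τ_n = 0.045025.
Rearranging for μ₀: μ₀ = (μ_n·τ_n − τ_data·x̄)/τ₀ = (10.1112·0.045025 − 0.038961·7.0) / 0.006064 = 0.182530/0.006064 ≈ 30.1.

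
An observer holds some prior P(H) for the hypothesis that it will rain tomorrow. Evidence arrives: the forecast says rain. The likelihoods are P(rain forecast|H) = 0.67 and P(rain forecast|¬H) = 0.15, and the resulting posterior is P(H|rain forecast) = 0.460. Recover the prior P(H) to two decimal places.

P(H) = 0.16

Bayes' rule in odds form gives O(H|E) = O(H)·[P(E|H)/P(E|¬H)], hence O(H) = O(H|E)/LR.
Posterior odds = 0.460/(1−0.460) = 0.8519. LR = 0.67/0.15 = 4.4667.
Prior odds = 0.8519/4.4667 = 0.1907, so P(H) = 0.1907/(1+0.1907) ≈ 0.16.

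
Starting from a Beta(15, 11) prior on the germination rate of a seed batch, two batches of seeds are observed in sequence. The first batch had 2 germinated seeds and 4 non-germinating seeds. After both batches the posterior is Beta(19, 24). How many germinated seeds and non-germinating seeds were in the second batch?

2 germinated seeds and 9 non-germinating seeds

Because Beta–binomial updating is additive in the counts, the combined data contributed (α_post−α_prior, β_post−β_prior) successes and failures.
Total across both batches: 19−15=4 germinated seeds, 24−11=13 non-germinating seeds.
Subtract the first batch: 4−2=2 germinated seeds and 13−4=9 non-germinating seeds.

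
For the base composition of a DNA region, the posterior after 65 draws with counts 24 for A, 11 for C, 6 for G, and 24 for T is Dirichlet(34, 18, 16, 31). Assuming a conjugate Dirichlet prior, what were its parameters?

Dirichlet(10, 7, 10, 7)

For a Dirichlet(α) prior with multinomial counts c, the posterior is Dirichlet(α + c) componentwise.
Subtract each count from the matching posterior parameter: 34−24=10, 18−11=7, 16−6=10, 31−24=7.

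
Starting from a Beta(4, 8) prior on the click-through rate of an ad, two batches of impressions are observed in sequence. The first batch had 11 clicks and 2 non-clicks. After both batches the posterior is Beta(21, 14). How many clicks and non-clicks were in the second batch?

Sequential conjugate updates are equivalent to a single update on the pooled data, so total successes = posterior α − prior α and total failures = posterior β − prior β.
Total across both batches: 21−4=17 clicks, 14−8=6 non-clicks.
Subtract the first batch: 17−11=6 clicks and 6−2=4 non-clicks.

6 clicks and 4 non-clicks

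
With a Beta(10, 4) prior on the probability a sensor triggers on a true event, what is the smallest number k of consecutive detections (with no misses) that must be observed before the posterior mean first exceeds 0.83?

k = 10

After k detections and 0 misses the posterior is Beta(10+k, 4), with mean (10+k)/(10+4+k).
Set (10+k)/(14+k) > 0.83 and solve: k > (0.83·14 − 10)/(1 − 0.83) = 9.529.
The smallest integer exceeding 9.529 is 10, and checking k=10: (20)/(24) = 0.8333 > 0.83.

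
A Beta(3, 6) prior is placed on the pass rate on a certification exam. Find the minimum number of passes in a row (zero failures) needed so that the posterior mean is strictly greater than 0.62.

After k passes and 0 failures the posterior is Beta(3+k, 6), with mean (3+k)/(3+6+k).
Set (3+k)/(9+k) > 0.62 and solve: k > (0.62·9 − 3)/(1 − 0.62) = 6.789.
The smallest integer exceeding 6.789 is 7, and checking k=7: (10)/(16) = 0.6250 > 0.62.

k = 7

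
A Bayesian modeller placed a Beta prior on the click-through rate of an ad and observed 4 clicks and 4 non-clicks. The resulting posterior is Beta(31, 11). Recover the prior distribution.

Beta(27, 7)

Under Beta–binomial conjugacy the posterior parameters are (a+s, b+f).
So a = 31 − 4 = 27 and b = 11 − 4 = 7.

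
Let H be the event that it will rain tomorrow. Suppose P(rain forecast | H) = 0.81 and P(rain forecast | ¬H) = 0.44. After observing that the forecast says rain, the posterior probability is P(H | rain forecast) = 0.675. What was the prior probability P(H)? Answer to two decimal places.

P(H) = 0.53

Bayes' rule in odds form gives O(H|E) = O(H)·[P(E|H)/P(E|¬H)], hence O(H) = O(H|E)/LR.
Posterior odds = 0.675/(1−0.675) = 2.0769. LR = 0.81/0.44 = 1.8409.
Prior odds = 2.0769/1.8409 = 1.1282, so P(H) = 1.1282/(1+1.1282) ≈ 0.53.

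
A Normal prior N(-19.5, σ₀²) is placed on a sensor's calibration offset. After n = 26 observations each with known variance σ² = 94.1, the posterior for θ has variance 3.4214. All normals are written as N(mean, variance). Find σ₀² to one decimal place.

σ₀² = 62.6

Posterior precision equals prior precision plus data precision: 1/σ_n² = 1/σ₀² + n/σ².
So 1/σ₀² = 1/3.4214 − 26/94.1 = 0.292278 − 0.276302 = 0.015976.
Hence σ₀² = 1/0.015976 ≈ 62.6.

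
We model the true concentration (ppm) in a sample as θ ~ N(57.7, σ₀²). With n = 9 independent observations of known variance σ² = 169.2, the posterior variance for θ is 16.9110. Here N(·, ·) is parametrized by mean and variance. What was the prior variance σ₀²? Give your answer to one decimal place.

Posterior precision equals prior precision plus data precision: 1/σ_n² = 1/σ₀² + n/σ².
So 1/σ₀² = 1/16.9110 − 9/169.2 = 0.059133 − 0.053191 = 0.005942.
Hence σ₀² = 1/0.005942 ≈ 168.3.

σ₀² = 168.3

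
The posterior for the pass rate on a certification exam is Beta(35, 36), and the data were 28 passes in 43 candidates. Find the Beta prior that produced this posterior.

Beta(7, 21)

Under Beta–binomial conjugacy the posterior parameters are (a+s, b+f).
Subtract the data counts: 35−28=7, 36−15=21.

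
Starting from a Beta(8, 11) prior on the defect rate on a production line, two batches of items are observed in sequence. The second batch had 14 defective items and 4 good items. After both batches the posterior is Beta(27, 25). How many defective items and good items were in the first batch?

Because Beta–binomial updating is additive in the counts, the combined data contributed (α_post−α_prior, β_post−β_prior) successes and failures.
Total across both batches: 27−8=19 defective items, 25−11=14 good items.
Subtract the second batch: 19−14=5 defective items and 14−4=10 good items.

5 defective items and 10 good items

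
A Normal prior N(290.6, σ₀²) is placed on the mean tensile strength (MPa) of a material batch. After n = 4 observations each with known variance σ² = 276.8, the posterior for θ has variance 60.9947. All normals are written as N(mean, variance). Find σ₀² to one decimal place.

σ₀² = 514.4

Posterior precision equals prior precision plus data precision: 1/σ_n² = 1/σ₀² + n/σ².
So 1/σ₀² = 1/60.9947 − 4/276.8 = 0.016395 − 0.014451 = 0.001944.
Hence σ₀² = 1/0.001944 ≈ 514.4.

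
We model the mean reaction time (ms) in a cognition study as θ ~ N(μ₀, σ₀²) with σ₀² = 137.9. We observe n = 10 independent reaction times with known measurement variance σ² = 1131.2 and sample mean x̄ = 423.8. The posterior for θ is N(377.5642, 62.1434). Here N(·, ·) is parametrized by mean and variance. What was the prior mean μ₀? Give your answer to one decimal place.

The posterior mean is a precision-weighted average: μ_n = (τ₀μ₀ + τ_data·x̄)/(τ₀+τ_data), with τ₀=1/σ₀² and τ_data=n/σ².
Here τ₀ = 1/137.9 = 0.007252 and τ_data = 10/1131.2 = 0.008840, so τ_n = 0.016092.
Rearranging for μ₀: μ₀ = (μ_n·τ_n − τ_data·x̄)/τ₀ = (377.5642·0.016092 − 0.008840·423.8) / 0.007252 = 2.329371/0.007252 ≈ 321.2.

μ₀ = 321.2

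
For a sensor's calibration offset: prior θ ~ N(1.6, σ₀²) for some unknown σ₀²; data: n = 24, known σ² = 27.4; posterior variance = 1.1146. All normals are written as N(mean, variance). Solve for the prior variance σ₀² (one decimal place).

For the Normal–Normal model with known σ², precisions add: τ_n = τ₀ + n/σ².
So 1/σ₀² = 1/1.1146 − 24/27.4 = 0.897183 − 0.875912 = 0.021271.
Hence σ₀² = 1/0.021271 ≈ 47.0.

σ₀² = 47.0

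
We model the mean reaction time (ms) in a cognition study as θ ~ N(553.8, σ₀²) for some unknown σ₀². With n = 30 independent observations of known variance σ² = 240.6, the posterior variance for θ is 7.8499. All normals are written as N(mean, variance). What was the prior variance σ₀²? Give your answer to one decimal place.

σ₀² = 370.1

For the Normal–Normal model with known σ², precisions add: τ_n = τ₀ + n/σ².
So 1/σ₀² = 1/7.8499 − 30/240.6 = 0.127390 − 0.124688 = 0.002702.
Hence σ₀² = 1/0.002702 ≈ 370.1.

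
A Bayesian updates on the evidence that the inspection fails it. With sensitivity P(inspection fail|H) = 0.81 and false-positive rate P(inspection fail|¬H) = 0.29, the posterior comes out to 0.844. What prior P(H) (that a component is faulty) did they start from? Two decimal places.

P(H) = 0.66

Bayes' rule in odds form gives O(H|E) = O(H)·[P(E|H)/P(E|¬H)], hence O(H) = O(H|E)/LR.
Posterior odds = 0.844/(1−0.844) = 5.4103. LR = 0.81/0.29 = 2.7931.
Prior odds = 5.4103/2.7931 = 1.9370, so P(H) = 1.9370/(1+1.9370) ≈ 0.66.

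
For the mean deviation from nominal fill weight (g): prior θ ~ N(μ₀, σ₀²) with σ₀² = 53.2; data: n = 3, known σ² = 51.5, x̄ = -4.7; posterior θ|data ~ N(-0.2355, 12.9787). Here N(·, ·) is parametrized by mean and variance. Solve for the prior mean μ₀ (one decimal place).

The posterior mean is a precision-weighted average: μ_n = (τ₀μ₀ + τ_data·x̄)/(τ₀+τ_data), with τ₀=1/σ₀² and τ_data=n/σ².
Here τ₀ = 1/53.2 = 0.018797 and τ_data = 3/51.5 = 0.058252, so τ_n = 0.077049.
Rearranging for μ₀: μ₀ = (μ_n·τ_n − τ_data·x̄)/τ₀ = (-0.2355·0.077049 − 0.058252·-4.7) / 0.018797 = 0.255639/0.018797 ≈ 13.6.

μ₀ = 13.6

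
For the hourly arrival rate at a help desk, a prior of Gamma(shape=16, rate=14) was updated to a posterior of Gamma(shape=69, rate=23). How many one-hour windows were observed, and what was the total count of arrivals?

n = 9 one-hour windows with total 53 arrivals

A Gamma(α, β) prior (rate parametrization) on a Poisson rate with n observations summing to S gives posterior Gamma(α+S, β+n).
Matching: Σxᵢ = 69 − 16 = 53 and n = 23 − 14 = 9.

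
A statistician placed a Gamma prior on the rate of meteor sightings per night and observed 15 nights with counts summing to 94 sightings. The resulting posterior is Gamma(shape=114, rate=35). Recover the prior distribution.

Gamma(shape=20, rate=20)

Gamma–Poisson conjugacy: posterior shape = α + Σxᵢ, posterior rate = β + n.
So α = 114 − 94 = 20 and β = 35 − 15 = 20.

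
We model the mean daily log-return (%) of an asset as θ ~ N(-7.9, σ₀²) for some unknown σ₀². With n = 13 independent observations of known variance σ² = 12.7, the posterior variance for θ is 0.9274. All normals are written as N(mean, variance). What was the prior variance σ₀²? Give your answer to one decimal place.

σ₀² = 18.3

Posterior precision equals prior precision plus data precision: 1/σ_n² = 1/σ₀² + n/σ².
So 1/σ₀² = 1/0.9274 − 13/12.7 = 1.078283 − 1.023622 = 0.054661.
Hence σ₀² = 1/0.054661 ≈ 18.3.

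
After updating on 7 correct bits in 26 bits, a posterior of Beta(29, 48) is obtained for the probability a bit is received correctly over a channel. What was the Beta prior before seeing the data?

Beta is conjugate to the binomial likelihood: posterior = Beta(α+s, β+f).
Subtract the data counts: 29−7=22, 48−19=29.

Beta(22, 29)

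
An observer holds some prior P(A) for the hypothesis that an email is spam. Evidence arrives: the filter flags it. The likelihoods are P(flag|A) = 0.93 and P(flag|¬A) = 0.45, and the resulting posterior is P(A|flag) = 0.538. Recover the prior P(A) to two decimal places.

Bayes' rule in odds form gives O(A|E) = O(A)·[P(E|A)/P(E|¬A)], hence O(A) = O(A|E)/LR.
Posterior odds = 0.538/(1−0.538) = 1.1645. LR = 0.93/0.45 = 2.0667.
Prior odds = 1.1645/2.0667 = 0.5635, so P(A) = 0.5635/(1+0.5635) ≈ 0.36.

P(A) = 0.36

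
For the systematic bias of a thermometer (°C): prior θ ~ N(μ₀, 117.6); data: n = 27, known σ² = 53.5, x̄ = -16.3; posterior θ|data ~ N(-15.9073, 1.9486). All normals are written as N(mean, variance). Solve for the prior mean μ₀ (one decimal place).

μ₀ = 7.4

The posterior mean is a precision-weighted average: μ_n = (τ₀μ₀ + τ_data·x̄)/(τ₀+τ_data), with τ₀=1/σ₀² and τ_data=n/σ².
Here τ₀ = 1/117.6 = 0.008503 and τ_data = 27/53.5 = 0.504673, so τ_n = 0.513176.
Rearranging for μ₀: μ₀ = (μ_n·τ_n − τ_data·x̄)/τ₀ = (-15.9073·0.513176 − 0.504673·-16.3) / 0.008503 = 0.062925/0.008503 ≈ 7.4.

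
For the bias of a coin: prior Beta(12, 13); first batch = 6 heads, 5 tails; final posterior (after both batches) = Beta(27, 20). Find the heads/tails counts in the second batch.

9 heads and 2 tails

Sequential conjugate updates are equivalent to a single update on the pooled data, so total successes = posterior α − prior α and total failures = posterior β − prior β.
Total across both batches: 27−12=15 heads, 20−13=7 tails.
Subtract the first batch: 15−6=9 heads and 7−5=2 tails.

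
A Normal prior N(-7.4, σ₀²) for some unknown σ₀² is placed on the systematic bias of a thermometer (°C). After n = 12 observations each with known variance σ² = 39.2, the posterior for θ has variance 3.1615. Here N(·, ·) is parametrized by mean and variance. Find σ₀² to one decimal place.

σ₀² = 98.2

For the Normal–Normal model with known σ², precisions add: τ_n = τ₀ + n/σ².
So 1/σ₀² = 1/3.1615 − 12/39.2 = 0.316306 − 0.306122 = 0.010184.
Hence σ₀² = 1/0.010184 ≈ 98.2.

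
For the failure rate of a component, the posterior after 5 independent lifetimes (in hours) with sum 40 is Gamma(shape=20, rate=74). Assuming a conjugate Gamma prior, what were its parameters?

Gamma(shape=15, rate=34)

Gamma–exponential conjugacy: posterior shape = α + n, posterior rate = β + Σtᵢ.
So α = 20 − 5 = 15 and β = 74 − 40 = 34.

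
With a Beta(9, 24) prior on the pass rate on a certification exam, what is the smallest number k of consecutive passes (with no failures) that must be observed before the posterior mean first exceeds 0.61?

k = 29

After k passes and 0 failures the posterior is Beta(9+k, 24), with mean (9+k)/(9+24+k).
Set (9+k)/(33+k) > 0.61 and solve: k > (0.61·33 − 9)/(1 − 0.61) = 28.538.
The smallest integer exceeding 28.538 is 29, and checking k=29: (38)/(62) = 0.6129 > 0.61.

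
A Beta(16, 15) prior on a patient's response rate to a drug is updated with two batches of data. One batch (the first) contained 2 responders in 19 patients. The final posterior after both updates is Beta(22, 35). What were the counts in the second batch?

4 responders and 3 non-responders

Because Beta–binomial updating is additive in the counts, the combined data contributed (α_post−α_prior, β_post−β_prior) successes and failures.
Total across both batches: 22−16=6 responders, 35−15=20 non-responders.
Subtract the first batch: 6−2=4 responders and 20−17=3 non-responders.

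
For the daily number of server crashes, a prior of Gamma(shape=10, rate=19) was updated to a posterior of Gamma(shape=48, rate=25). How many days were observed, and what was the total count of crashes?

Gamma–Poisson conjugacy: posterior shape = α + Σxᵢ, posterior rate = β + n.
Matching: Σxᵢ = 48 − 10 = 38 and n = 25 − 19 = 6.

n = 6 days with total 38 crashes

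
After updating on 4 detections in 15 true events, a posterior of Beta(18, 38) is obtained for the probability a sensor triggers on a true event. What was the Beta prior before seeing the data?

Under Beta–binomial conjugacy the posterior parameters are (α+s, β+f).
So α = 18 − 4 = 14 and β = 38 − 11 = 27.

Beta(14, 27)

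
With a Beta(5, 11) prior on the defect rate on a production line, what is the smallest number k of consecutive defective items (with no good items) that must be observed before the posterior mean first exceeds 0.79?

k = 37

After k defective items and 0 good items the posterior is Beta(5+k, 11), with mean (5+k)/(5+11+k).
Set (5+k)/(16+k) > 0.79 and solve: k > (0.79·16 − 5)/(1 − 0.79) = 36.381.
The smallest integer exceeding 36.381 is 37.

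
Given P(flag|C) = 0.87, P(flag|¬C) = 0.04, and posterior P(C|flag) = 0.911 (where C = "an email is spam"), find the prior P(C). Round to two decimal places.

P(C) = 0.32

Bayes' rule in odds form gives O(C|E) = O(C)·[P(E|C)/P(E|¬C)], hence O(C) = O(C|E)/LR.
Posterior odds = 0.911/(1−0.911) = 10.2360. LR = 0.87/0.04 = 21.7500.
Prior odds = 10.2360/21.7500 = 0.4706, so P(C) = 0.4706/(1+0.4706) ≈ 0.32.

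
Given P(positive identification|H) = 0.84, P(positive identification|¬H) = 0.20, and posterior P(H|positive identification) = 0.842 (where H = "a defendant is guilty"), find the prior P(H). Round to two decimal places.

Bayes' rule in odds form gives O(H|E) = O(H)·[P(E|H)/P(E|¬H)], hence O(H) = O(H|E)/LR.
Posterior odds = 0.842/(1−0.842) = 5.3291. LR = 0.84/0.20 = 4.2000.
Prior odds = 5.3291/4.2000 = 1.2688, so P(H) = 1.2688/(1+1.2688) ≈ 0.56.

P(H) = 0.56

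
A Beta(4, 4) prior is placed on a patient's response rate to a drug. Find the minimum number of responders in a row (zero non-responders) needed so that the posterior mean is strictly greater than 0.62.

After k responders and 0 non-responders the posterior is Beta(4+k, 4), with mean (4+k)/(4+4+k).
Set (4+k)/(8+k) > 0.62 and solve: k > (0.62·8 − 4)/(1 − 0.62) = 2.526.
The smallest integer exceeding 2.526 is 3.

k = 3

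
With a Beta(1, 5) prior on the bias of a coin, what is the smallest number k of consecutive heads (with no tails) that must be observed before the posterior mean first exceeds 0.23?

After k heads and 0 tails the posterior is Beta(1+k, 5), with mean (1+k)/(1+5+k).
Set (1+k)/(6+k) > 0.23 and solve: k > (0.23·6 − 1)/(1 − 0.23) = 0.494.
The smallest integer exceeding 0.494 is 1.

k = 1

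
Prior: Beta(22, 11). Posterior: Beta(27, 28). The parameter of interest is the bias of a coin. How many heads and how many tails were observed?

5 heads and 17 tails

Beta is conjugate to the binomial likelihood: posterior = Beta(a+s, b+f).
So s = 27 − 22 = 5 and f = 28 − 11 = 17.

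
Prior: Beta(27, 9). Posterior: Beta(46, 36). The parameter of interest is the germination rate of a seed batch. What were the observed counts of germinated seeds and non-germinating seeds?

19 germinated seeds and 27 non-germinating seeds

Under Beta–binomial conjugacy the posterior parameters are (α+s, β+f).
Match parameters: s=46−27=19, f=36−9=27.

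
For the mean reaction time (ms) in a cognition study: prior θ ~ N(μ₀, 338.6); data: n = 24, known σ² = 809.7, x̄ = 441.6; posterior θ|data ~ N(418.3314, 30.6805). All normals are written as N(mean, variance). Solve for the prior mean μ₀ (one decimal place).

With known observation variance, the Normal–Normal posterior has precision τ_n = τ₀ + n/σ² and mean μ_n = (τ₀μ₀ + (n/σ²)x̄)/τ_n.
Here τ₀ = 1/338.6 = 0.002953 and τ_data = 24/809.7 = 0.029641, so τ_n = 0.032594.
Rearranging for μ₀: μ₀ = (μ_n·τ_n − τ_data·x̄)/τ₀ = (418.3314·0.032594 − 0.029641·441.6) / 0.002953 = 0.545628/0.002953 ≈ 184.8.

μ₀ = 184.8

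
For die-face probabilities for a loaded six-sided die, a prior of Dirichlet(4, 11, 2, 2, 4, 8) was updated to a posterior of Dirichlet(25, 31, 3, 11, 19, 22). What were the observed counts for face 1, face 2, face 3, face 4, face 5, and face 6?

counts (21, 20, 1, 9, 15, 14)

For a Dirichlet(α) prior with multinomial counts c, the posterior is Dirichlet(α + c) componentwise.
Counts are posterior − prior componentwise: 25−4=21, 31−11=20, 3−2=1, 11−2=9, 19−4=15, 22−8=14.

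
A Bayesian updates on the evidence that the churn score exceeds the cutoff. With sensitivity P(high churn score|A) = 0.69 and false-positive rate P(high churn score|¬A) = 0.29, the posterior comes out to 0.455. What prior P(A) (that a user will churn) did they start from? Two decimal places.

P(A) = 0.26

In odds form, posterior odds = prior odds × likelihood ratio, so prior odds = posterior odds ÷ LR.
Posterior odds = 0.455/(1−0.455) = 0.8349. LR = 0.69/0.29 = 2.3793.
Prior odds = 0.8349/2.3793 = 0.3509, so P(A) = 0.3509/(1+0.3509) ≈ 0.26.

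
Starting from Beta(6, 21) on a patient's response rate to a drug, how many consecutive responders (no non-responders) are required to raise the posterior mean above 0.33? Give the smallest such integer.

After k responders and 0 non-responders the posterior is Beta(6+k, 21), with mean (6+k)/(6+21+k).
Set (6+k)/(27+k) > 0.33 and solve: k > (0.33·27 − 6)/(1 − 0.33) = 4.343.
The smallest integer exceeding 4.343 is 5.

k = 5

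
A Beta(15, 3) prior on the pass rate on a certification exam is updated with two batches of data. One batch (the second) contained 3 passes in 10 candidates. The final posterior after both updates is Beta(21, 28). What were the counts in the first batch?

Sequential conjugate updates are equivalent to a single update on the pooled data, so total successes = posterior α − prior α and total failures = posterior β − prior β.
Total across both batches: 21−15=6 passes, 28−3=25 failures.
Subtract the second batch: 6−3=3 passes and 25−7=18 failures.

3 passes and 18 failures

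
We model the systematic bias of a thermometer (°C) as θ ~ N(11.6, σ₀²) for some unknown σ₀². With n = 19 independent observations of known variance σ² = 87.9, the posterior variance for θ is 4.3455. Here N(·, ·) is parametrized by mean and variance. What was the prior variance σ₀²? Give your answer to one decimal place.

Posterior precision equals prior precision plus data precision: 1/σ_n² = 1/σ₀² + n/σ².
So 1/σ₀² = 1/4.3455 − 19/87.9 = 0.230123 − 0.216155 = 0.013968.
Hence σ₀² = 1/0.013968 ≈ 71.6.

σ₀² = 71.6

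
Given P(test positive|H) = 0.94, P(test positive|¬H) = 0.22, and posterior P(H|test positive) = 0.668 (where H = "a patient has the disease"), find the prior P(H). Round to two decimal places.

Bayes' rule in odds form gives O(H|E) = O(H)·[P(E|H)/P(E|¬H)], hence O(H) = O(H|E)/LR.
Posterior odds = 0.668/(1−0.668) = 2.0120. LR = 0.94/0.22 = 4.2727.
Prior odds = 2.0120/4.2727 = 0.4709, so P(H) = 0.4709/(1+0.4709) ≈ 0.32.

P(H) = 0.32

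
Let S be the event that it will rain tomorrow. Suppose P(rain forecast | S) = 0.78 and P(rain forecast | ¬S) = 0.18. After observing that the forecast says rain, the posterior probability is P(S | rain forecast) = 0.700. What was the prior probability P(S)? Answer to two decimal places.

Bayes' rule in odds form gives O(S|E) = O(S)·[P(E|S)/P(E|¬S)], hence O(S) = O(S|E)/LR.
Posterior odds = 0.700/(1−0.700) = 2.3333. LR = 0.78/0.18 = 4.3333.
Prior odds = 2.3333/4.3333 = 0.5385, so P(S) = 0.5385/(1+0.5385) ≈ 0.35.

P(S) = 0.35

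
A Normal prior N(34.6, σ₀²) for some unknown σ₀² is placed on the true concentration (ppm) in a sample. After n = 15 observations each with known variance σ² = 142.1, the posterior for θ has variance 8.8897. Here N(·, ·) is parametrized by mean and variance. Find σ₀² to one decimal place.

σ₀² = 144.3

For the Normal–Normal model with known σ², precisions add: τ_n = τ₀ + n/σ².
So 1/σ₀² = 1/8.8897 − 15/142.1 = 0.112490 − 0.105559 = 0.006931.
Hence σ₀² = 1/0.006931 ≈ 144.3.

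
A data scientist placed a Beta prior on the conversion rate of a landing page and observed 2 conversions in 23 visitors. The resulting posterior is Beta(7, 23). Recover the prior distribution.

Beta is conjugate to the binomial likelihood: posterior = Beta(α+s, β+f).
So α = 7 − 2 = 5 and β = 23 − 21 = 2.

Beta(5, 2)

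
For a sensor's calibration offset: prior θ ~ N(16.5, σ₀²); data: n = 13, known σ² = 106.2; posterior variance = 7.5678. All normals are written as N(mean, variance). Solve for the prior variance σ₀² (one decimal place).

Posterior precision equals prior precision plus data precision: 1/σ_n² = 1/σ₀² + n/σ².
So 1/σ₀² = 1/7.5678 − 13/106.2 = 0.132139 − 0.122411 = 0.009728.
Hence σ₀² = 1/0.009728 ≈ 102.8.

σ₀² = 102.8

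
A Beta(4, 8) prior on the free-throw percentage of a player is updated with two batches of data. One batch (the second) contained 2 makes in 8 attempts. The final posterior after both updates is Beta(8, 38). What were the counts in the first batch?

Because Beta–binomial updating is additive in the counts, the combined data contributed (α_post−α_prior, β_post−β_prior) successes and failures.
Total across both batches: 8−4=4 makes, 38−8=30 misses.
Subtract the second batch: 4−2=2 makes and 30−6=24 misses.

2 makes and 24 misses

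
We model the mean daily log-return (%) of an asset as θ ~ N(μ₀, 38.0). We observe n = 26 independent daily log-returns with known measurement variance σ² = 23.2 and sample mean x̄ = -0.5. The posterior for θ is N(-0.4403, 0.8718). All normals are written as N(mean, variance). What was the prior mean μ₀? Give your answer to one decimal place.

The posterior mean is a precision-weighted average: μ_n = (τ₀μ₀ + τ_data·x̄)/(τ₀+τ_data), with τ₀=1/σ₀² and τ_data=n/σ².
Here τ₀ = 1/38.0 = 0.026316 and τ_data = 26/23.2 = 1.120690, so τ_n = 1.147006.
Rearranging for μ₀: μ₀ = (μ_n·τ_n − τ_data·x̄)/τ₀ = (-0.4403·1.147006 − 1.120690·-0.5) / 0.026316 = 0.055318/0.026316 ≈ 2.1.

μ₀ = 2.1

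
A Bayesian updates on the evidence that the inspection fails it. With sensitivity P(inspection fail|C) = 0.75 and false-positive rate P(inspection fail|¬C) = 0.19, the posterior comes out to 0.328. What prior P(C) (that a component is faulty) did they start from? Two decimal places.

P(C) = 0.11

Bayes' rule in odds form gives O(C|E) = O(C)·[P(E|C)/P(E|¬C)], hence O(C) = O(C|E)/LR.
Posterior odds = 0.328/(1−0.328) = 0.4881. LR = 0.75/0.19 = 3.9474.
Prior odds = 0.4881/3.9474 = 0.1237, so P(C) = 0.1237/(1+0.1237) ≈ 0.11.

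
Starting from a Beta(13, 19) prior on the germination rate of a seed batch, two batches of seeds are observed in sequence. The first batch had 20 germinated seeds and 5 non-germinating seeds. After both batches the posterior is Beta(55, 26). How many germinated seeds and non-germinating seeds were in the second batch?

22 germinated seeds and 2 non-germinating seeds

Sequential conjugate updates are equivalent to a single update on the pooled data, so total successes = posterior α − prior α and total failures = posterior β − prior β.
Total across both batches: 55−13=42 germinated seeds, 26−19=7 non-germinating seeds.
Subtract the first batch: 42−20=22 germinated seeds and 7−5=2 non-germinating seeds.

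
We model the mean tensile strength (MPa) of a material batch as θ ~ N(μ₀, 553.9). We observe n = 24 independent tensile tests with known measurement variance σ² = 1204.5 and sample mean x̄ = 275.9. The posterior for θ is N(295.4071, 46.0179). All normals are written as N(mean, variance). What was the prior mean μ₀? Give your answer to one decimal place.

μ₀ = 510.7

The posterior mean is a precision-weighted average: μ_n = (τ₀μ₀ + τ_data·x̄)/(τ₀+τ_data), with τ₀=1/σ₀² and τ_data=n/σ².
Here τ₀ = 1/553.9 = 0.001805 and τ_data = 24/1204.5 = 0.019925, so τ_n = 0.021730.
Rearranging for μ₀: μ₀ = (μ_n·τ_n − τ_data·x̄)/τ₀ = (295.4071·0.021730 − 0.019925·275.9) / 0.001805 = 0.921889/0.001805 ≈ 510.7.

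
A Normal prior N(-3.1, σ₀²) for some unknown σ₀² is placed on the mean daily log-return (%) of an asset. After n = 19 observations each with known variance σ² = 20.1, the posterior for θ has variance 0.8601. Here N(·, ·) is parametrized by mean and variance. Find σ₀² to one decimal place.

For the Normal–Normal model with known σ², precisions add: τ_n = τ₀ + n/σ².
So 1/σ₀² = 1/0.8601 − 19/20.1 = 1.162656 − 0.945274 = 0.217382.
Hence σ₀² = 1/0.217382 ≈ 4.6.

σ₀² = 4.6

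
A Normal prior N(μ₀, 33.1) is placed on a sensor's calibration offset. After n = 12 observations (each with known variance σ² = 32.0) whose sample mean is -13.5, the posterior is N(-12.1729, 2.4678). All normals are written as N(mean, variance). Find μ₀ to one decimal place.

With known observation variance, the Normal–Normal posterior has precision τ_n = τ₀ + n/σ² and mean μ_n = (τ₀μ₀ + (n/σ²)x̄)/τ_n.
Here τ₀ = 1/33.1 = 0.030211 and τ_data = 12/32.0 = 0.375000, so τ_n = 0.405211.
Rearranging for μ₀: μ₀ = (μ_n·τ_n − τ_data·x̄)/τ₀ = (-12.1729·0.405211 − 0.375000·-13.5) / 0.030211 = 0.129907/0.030211 ≈ 4.3.

μ₀ = 4.3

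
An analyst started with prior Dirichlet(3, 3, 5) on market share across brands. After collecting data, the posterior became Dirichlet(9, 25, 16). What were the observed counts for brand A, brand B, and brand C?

counts (6, 22, 11)

For a Dirichlet(α) prior with multinomial counts c, the posterior is Dirichlet(α + c) componentwise.
Counts are posterior − prior componentwise: 9−3=6, 25−3=22, 16−5=11.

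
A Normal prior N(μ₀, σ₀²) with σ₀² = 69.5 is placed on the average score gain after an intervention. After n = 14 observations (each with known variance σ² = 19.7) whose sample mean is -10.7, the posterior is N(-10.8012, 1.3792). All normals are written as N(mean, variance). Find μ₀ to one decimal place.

μ₀ = -15.8

The posterior mean is a precision-weighted average: μ_n = (τ₀μ₀ + τ_data·x̄)/(τ₀+τ_data), with τ₀=1/σ₀² and τ_data=n/σ².
Here τ₀ = 1/69.5 = 0.014388 and τ_data = 14/19.7 = 0.710660, so τ_n = 0.725048.
Rearranging for μ₀: μ₀ = (μ_n·τ_n − τ_data·x̄)/τ₀ = (-10.8012·0.725048 − 0.710660·-10.7) / 0.014388 = -0.227326/0.014388 ≈ -15.8.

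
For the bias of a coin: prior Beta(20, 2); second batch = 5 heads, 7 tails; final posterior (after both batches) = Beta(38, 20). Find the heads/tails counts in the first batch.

13 heads and 11 tails

Because Beta–binomial updating is additive in the counts, the combined data contributed (α_post−α_prior, β_post−β_prior) successes and failures.
Total across both batches: 38−20=18 heads, 20−2=18 tails.
Subtract the second batch: 18−5=13 heads and 18−7=11 tails.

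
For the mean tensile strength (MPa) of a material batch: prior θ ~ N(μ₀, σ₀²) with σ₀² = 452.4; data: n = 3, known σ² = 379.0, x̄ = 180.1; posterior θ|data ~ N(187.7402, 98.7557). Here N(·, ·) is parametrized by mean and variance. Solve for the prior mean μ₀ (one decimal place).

μ₀ = 215.1

The posterior mean is a precision-weighted average: μ_n = (τ₀μ₀ + τ_data·x̄)/(τ₀+τ_data), with τ₀=1/σ₀² and τ_data=n/σ².
Here τ₀ = 1/452.4 = 0.002210 and τ_data = 3/379.0 = 0.007916, so τ_n = 0.010126.
Rearranging for μ₀: μ₀ = (μ_n·τ_n − τ_data·x̄)/τ₀ = (187.7402·0.010126 − 0.007916·180.1) / 0.002210 = 0.475386/0.002210 ≈ 215.1.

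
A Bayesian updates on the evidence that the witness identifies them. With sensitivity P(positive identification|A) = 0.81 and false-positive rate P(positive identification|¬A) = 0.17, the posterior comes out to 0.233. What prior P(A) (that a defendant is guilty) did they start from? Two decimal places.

Bayes' rule in odds form gives O(A|E) = O(A)·[P(E|A)/P(E|¬A)], hence O(A) = O(A|E)/LR.
Posterior odds = 0.233/(1−0.233) = 0.3038. LR = 0.81/0.17 = 4.7647.
Prior odds = 0.3038/4.7647 = 0.0638, so P(A) = 0.0638/(1+0.0638) ≈ 0.06.

P(A) = 0.06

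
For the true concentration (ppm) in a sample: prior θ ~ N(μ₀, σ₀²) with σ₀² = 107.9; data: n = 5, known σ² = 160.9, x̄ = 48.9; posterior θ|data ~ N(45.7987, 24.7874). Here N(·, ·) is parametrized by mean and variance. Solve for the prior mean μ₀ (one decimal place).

μ₀ = 35.4

With known observation variance, the Normal–Normal posterior has precision τ_n = τ₀ + n/σ² and mean μ_n = (τ₀μ₀ + (n/σ²)x̄)/τ_n.
Here τ₀ = 1/107.9 = 0.009268 and τ_data = 5/160.9 = 0.031075, so τ_n = 0.040343.
Rearranging for μ₀: μ₀ = (μ_n·τ_n − τ_data·x̄)/τ₀ = (45.7987·0.040343 − 0.031075·48.9) / 0.009268 = 0.328089/0.009268 ≈ 35.4.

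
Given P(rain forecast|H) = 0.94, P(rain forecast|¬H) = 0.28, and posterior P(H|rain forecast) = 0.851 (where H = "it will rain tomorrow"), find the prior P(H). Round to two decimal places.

In odds form, posterior odds = prior odds × likelihood ratio, so prior odds = posterior odds ÷ LR.
Posterior odds = 0.851/(1−0.851) = 5.7114. LR = 0.94/0.28 = 3.3571.
Prior odds = 5.7114/3.3571 = 1.7013, so P(H) = 1.7013/(1+1.7013) ≈ 0.63.

P(H) = 0.63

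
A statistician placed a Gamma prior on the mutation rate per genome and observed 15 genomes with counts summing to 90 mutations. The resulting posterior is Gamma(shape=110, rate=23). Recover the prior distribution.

A Gamma(α, β) prior (rate parametrization) on a Poisson rate with n observations summing to S gives posterior Gamma(α+S, β+n).
So α = 110 − 90 = 20 and β = 23 − 15 = 8.

Gamma(shape=20, rate=8)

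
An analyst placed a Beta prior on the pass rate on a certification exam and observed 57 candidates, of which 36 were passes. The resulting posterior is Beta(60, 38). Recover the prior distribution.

Beta(24, 17)

Under Beta–binomial conjugacy the posterior parameters are (α+s, β+f).
Subtract the data counts: 60−36=24, 38−21=17.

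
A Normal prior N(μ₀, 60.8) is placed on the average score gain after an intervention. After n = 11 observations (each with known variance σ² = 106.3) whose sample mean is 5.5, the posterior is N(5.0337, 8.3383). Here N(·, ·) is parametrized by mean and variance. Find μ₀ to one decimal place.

μ₀ = 2.1

With known observation variance, the Normal–Normal posterior has precision τ_n = τ₀ + n/σ² and mean μ_n = (τ₀μ₀ + (n/σ²)x̄)/τ_n.
Here τ₀ = 1/60.8 = 0.016447 and τ_data = 11/106.3 = 0.103481, so τ_n = 0.119928.
Rearranging for μ₀: μ₀ = (μ_n·τ_n − τ_data·x̄)/τ₀ = (5.0337·0.119928 − 0.103481·5.5) / 0.016447 = 0.034536/0.016447 ≈ 2.1.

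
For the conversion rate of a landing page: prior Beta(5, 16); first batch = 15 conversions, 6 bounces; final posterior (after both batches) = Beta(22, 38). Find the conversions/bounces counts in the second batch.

2 conversions and 16 bounces

Sequential conjugate updates are equivalent to a single update on the pooled data, so total successes = posterior α − prior α and total failures = posterior β − prior β.
Total across both batches: 22−5=17 conversions, 38−16=22 bounces.
Subtract the first batch: 17−15=2 conversions and 22−6=16 bounces.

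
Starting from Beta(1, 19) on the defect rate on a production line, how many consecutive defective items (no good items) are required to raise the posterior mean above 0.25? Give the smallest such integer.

k = 6

After k defective items and 0 good items the posterior is Beta(1+k, 19), with mean (1+k)/(1+19+k).
Set (1+k)/(20+k) > 0.25 and solve: k > (0.25·20 − 1)/(1 − 0.25) = 5.333.
The smallest integer exceeding 5.333 is 6.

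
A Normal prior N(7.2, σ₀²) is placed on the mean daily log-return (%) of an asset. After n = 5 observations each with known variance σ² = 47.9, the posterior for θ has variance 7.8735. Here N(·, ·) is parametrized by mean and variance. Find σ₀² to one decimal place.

σ₀² = 44.2

Posterior precision equals prior precision plus data precision: 1/σ_n² = 1/σ₀² + n/σ².
So 1/σ₀² = 1/7.8735 − 5/47.9 = 0.127008 − 0.104384 = 0.022624.
Hence σ₀² = 1/0.022624 ≈ 44.2.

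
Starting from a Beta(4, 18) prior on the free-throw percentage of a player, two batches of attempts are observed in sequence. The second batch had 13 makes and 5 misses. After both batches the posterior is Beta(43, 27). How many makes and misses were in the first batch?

26 makes and 4 misses

Because Beta–binomial updating is additive in the counts, the combined data contributed (α_post−α_prior, β_post−β_prior) successes and failures.
Total across both batches: 43−4=39 makes, 27−18=9 misses.
Subtract the second batch: 39−13=26 makes and 9−5=4 misses.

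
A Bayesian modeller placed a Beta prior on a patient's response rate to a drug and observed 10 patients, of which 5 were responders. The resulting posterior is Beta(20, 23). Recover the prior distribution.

Beta is conjugate to the binomial likelihood: posterior = Beta(α+s, β+f).
Subtract the data counts: 20−5=15, 23−5=18.

Beta(15, 18)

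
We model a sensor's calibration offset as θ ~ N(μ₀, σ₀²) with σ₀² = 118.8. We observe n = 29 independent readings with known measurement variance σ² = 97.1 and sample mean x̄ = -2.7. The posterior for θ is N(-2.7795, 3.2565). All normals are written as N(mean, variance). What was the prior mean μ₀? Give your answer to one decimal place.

μ₀ = -5.6

The posterior mean is a precision-weighted average: μ_n = (τ₀μ₀ + τ_data·x̄)/(τ₀+τ_data), with τ₀=1/σ₀² and τ_data=n/σ².
Here τ₀ = 1/118.8 = 0.008418 and τ_data = 29/97.1 = 0.298661, so τ_n = 0.307079.
Rearranging for μ₀: μ₀ = (μ_n·τ_n − τ_data·x̄)/τ₀ = (-2.7795·0.307079 − 0.298661·-2.7) / 0.008418 = -0.047141/0.008418 ≈ -5.6.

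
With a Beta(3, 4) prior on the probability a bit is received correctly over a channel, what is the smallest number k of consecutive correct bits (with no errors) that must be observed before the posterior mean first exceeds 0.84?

k = 19

After k correct bits and 0 errors the posterior is Beta(3+k, 4), with mean (3+k)/(3+4+k).
Set (3+k)/(7+k) > 0.84 and solve: k > (0.84·7 − 3)/(1 − 0.84) = 18.000.
The smallest integer exceeding 18.000 is 19, and checking k=19: (22)/(26) = 0.8462 > 0.84.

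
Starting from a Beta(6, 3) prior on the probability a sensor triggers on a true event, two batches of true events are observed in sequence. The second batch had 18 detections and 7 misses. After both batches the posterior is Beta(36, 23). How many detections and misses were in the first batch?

12 detections and 13 misses

Because Beta–binomial updating is additive in the counts, the combined data contributed (α_post−α_prior, β_post−β_prior) successes and failures.
Total across both batches: 36−6=30 detections, 23−3=20 misses.
Subtract the second batch: 30−18=12 detections and 20−7=13 misses.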